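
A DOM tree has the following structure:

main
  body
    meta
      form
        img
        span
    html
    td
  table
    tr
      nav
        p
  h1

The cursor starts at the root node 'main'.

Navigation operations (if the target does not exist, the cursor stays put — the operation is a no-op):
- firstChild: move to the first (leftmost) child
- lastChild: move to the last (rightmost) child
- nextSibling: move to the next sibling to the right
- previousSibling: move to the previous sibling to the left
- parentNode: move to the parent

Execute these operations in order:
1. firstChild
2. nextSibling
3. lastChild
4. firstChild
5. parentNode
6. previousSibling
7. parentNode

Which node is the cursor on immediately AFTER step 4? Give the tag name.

Answer: nav

Derivation:
After 1 (firstChild): body
After 2 (nextSibling): table
After 3 (lastChild): tr
After 4 (firstChild): nav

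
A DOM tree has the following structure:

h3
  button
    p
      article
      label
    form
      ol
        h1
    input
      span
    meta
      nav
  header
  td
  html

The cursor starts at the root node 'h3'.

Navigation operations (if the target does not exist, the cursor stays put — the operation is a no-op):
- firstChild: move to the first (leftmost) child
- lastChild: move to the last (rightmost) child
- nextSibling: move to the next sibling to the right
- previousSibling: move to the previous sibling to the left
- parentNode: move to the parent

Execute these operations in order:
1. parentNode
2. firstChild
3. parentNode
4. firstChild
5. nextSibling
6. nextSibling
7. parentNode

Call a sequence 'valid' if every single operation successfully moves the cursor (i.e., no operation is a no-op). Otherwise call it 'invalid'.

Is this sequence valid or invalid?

After 1 (parentNode): h3 (no-op, stayed)
After 2 (firstChild): button
After 3 (parentNode): h3
After 4 (firstChild): button
After 5 (nextSibling): header
After 6 (nextSibling): td
After 7 (parentNode): h3

Answer: invalid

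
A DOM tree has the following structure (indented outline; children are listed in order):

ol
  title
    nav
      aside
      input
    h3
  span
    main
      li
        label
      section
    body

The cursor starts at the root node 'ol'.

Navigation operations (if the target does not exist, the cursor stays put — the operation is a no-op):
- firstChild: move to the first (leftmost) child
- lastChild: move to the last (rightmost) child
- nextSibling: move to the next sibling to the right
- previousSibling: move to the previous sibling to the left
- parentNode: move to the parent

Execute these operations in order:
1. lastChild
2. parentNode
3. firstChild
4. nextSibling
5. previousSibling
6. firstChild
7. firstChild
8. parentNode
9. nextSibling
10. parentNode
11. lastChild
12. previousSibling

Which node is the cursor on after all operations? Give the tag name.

Answer: nav

Derivation:
After 1 (lastChild): span
After 2 (parentNode): ol
After 3 (firstChild): title
After 4 (nextSibling): span
After 5 (previousSibling): title
After 6 (firstChild): nav
After 7 (firstChild): aside
After 8 (parentNode): nav
After 9 (nextSibling): h3
After 10 (parentNode): title
After 11 (lastChild): h3
After 12 (previousSibling): nav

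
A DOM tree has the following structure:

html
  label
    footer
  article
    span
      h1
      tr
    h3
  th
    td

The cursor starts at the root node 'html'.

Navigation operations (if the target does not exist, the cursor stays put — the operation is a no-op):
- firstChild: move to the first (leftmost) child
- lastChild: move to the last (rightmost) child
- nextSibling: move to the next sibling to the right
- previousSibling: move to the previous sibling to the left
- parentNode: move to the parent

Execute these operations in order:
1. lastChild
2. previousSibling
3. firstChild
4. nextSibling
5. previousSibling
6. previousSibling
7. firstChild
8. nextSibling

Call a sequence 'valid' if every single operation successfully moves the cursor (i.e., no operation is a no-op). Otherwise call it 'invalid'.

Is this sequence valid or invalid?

Answer: invalid

Derivation:
After 1 (lastChild): th
After 2 (previousSibling): article
After 3 (firstChild): span
After 4 (nextSibling): h3
After 5 (previousSibling): span
After 6 (previousSibling): span (no-op, stayed)
After 7 (firstChild): h1
After 8 (nextSibling): tr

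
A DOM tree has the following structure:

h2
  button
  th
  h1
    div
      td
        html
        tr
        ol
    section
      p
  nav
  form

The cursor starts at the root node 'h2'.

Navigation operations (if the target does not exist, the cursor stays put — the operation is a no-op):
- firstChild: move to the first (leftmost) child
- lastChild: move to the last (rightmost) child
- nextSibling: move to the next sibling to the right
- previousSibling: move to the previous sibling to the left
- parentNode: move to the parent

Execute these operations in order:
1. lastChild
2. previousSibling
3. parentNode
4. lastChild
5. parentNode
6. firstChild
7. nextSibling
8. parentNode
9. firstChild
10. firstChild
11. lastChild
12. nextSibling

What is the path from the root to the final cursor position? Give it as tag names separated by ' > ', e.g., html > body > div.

After 1 (lastChild): form
After 2 (previousSibling): nav
After 3 (parentNode): h2
After 4 (lastChild): form
After 5 (parentNode): h2
After 6 (firstChild): button
After 7 (nextSibling): th
After 8 (parentNode): h2
After 9 (firstChild): button
After 10 (firstChild): button (no-op, stayed)
After 11 (lastChild): button (no-op, stayed)
After 12 (nextSibling): th

Answer: h2 > th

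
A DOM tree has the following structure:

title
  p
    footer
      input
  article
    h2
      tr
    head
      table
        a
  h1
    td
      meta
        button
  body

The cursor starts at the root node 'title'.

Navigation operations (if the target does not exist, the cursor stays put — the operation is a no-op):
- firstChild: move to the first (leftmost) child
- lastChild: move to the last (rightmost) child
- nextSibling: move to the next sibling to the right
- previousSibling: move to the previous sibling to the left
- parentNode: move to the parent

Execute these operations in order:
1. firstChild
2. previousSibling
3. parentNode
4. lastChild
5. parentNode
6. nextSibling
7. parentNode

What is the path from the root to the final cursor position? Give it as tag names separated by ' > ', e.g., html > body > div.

Answer: title

Derivation:
After 1 (firstChild): p
After 2 (previousSibling): p (no-op, stayed)
After 3 (parentNode): title
After 4 (lastChild): body
After 5 (parentNode): title
After 6 (nextSibling): title (no-op, stayed)
After 7 (parentNode): title (no-op, stayed)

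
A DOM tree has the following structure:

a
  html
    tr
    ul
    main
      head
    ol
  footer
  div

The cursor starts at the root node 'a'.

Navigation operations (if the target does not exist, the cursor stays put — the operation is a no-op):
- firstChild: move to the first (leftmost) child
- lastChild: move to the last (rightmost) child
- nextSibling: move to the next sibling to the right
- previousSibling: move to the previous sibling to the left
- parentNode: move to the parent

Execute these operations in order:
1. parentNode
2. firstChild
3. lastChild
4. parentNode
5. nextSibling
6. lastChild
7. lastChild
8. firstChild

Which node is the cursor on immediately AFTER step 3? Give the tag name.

After 1 (parentNode): a (no-op, stayed)
After 2 (firstChild): html
After 3 (lastChild): ol

Answer: ol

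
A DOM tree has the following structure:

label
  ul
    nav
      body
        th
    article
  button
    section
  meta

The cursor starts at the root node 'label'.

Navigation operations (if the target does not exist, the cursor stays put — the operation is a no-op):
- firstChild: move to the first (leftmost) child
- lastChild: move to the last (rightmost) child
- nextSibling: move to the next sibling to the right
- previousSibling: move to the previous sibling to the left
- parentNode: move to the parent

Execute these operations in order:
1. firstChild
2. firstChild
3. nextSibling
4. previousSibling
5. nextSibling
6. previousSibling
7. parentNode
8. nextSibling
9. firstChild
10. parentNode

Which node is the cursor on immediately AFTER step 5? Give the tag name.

After 1 (firstChild): ul
After 2 (firstChild): nav
After 3 (nextSibling): article
After 4 (previousSibling): nav
After 5 (nextSibling): article

Answer: article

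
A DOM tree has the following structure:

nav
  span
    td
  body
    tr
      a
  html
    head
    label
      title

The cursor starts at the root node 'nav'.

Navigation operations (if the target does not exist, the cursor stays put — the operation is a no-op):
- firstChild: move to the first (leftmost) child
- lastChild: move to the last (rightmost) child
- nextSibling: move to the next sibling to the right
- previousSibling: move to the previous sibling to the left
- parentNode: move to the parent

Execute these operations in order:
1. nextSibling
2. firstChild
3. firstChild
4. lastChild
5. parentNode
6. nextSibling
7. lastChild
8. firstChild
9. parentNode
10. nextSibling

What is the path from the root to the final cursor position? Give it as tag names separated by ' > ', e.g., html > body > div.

Answer: nav > body > tr

Derivation:
After 1 (nextSibling): nav (no-op, stayed)
After 2 (firstChild): span
After 3 (firstChild): td
After 4 (lastChild): td (no-op, stayed)
After 5 (parentNode): span
After 6 (nextSibling): body
After 7 (lastChild): tr
After 8 (firstChild): a
After 9 (parentNode): tr
After 10 (nextSibling): tr (no-op, stayed)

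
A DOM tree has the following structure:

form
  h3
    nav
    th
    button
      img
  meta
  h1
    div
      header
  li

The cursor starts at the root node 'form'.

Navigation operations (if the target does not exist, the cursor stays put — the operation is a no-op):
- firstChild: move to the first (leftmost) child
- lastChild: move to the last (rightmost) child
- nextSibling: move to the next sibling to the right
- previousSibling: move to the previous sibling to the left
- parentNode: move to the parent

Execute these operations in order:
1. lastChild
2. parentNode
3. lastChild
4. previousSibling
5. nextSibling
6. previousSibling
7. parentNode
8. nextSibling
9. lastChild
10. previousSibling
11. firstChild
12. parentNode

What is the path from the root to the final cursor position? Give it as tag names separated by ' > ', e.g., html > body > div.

Answer: form > h1

Derivation:
After 1 (lastChild): li
After 2 (parentNode): form
After 3 (lastChild): li
After 4 (previousSibling): h1
After 5 (nextSibling): li
After 6 (previousSibling): h1
After 7 (parentNode): form
After 8 (nextSibling): form (no-op, stayed)
After 9 (lastChild): li
After 10 (previousSibling): h1
After 11 (firstChild): div
After 12 (parentNode): h1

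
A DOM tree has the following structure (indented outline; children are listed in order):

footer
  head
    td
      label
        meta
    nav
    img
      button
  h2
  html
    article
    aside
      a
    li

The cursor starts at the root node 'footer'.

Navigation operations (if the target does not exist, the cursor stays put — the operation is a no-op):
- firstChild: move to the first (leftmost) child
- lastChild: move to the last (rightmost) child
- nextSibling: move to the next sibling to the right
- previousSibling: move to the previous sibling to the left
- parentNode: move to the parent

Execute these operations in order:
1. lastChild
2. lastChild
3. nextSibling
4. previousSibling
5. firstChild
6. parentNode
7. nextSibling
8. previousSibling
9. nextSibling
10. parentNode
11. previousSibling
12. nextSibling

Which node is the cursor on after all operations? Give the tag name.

After 1 (lastChild): html
After 2 (lastChild): li
After 3 (nextSibling): li (no-op, stayed)
After 4 (previousSibling): aside
After 5 (firstChild): a
After 6 (parentNode): aside
After 7 (nextSibling): li
After 8 (previousSibling): aside
After 9 (nextSibling): li
After 10 (parentNode): html
After 11 (previousSibling): h2
After 12 (nextSibling): html

Answer: html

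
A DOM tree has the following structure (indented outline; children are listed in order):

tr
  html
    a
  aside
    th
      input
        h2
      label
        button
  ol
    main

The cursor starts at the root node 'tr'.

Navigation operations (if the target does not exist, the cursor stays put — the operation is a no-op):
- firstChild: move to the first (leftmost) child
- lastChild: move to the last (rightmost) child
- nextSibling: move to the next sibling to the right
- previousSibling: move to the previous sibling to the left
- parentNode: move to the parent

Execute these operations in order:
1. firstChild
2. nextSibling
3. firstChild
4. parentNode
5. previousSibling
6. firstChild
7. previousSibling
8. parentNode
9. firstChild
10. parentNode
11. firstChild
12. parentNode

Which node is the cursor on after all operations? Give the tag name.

After 1 (firstChild): html
After 2 (nextSibling): aside
After 3 (firstChild): th
After 4 (parentNode): aside
After 5 (previousSibling): html
After 6 (firstChild): a
After 7 (previousSibling): a (no-op, stayed)
After 8 (parentNode): html
After 9 (firstChild): a
After 10 (parentNode): html
After 11 (firstChild): a
After 12 (parentNode): html

Answer: html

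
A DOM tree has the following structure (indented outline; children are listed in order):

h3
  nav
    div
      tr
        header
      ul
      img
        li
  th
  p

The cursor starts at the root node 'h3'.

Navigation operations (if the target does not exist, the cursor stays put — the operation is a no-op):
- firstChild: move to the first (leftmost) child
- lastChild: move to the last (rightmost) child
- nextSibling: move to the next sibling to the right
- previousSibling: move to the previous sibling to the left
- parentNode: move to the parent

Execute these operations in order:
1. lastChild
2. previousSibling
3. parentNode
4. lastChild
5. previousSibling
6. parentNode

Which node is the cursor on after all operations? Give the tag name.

Answer: h3

Derivation:
After 1 (lastChild): p
After 2 (previousSibling): th
After 3 (parentNode): h3
After 4 (lastChild): p
After 5 (previousSibling): th
After 6 (parentNode): h3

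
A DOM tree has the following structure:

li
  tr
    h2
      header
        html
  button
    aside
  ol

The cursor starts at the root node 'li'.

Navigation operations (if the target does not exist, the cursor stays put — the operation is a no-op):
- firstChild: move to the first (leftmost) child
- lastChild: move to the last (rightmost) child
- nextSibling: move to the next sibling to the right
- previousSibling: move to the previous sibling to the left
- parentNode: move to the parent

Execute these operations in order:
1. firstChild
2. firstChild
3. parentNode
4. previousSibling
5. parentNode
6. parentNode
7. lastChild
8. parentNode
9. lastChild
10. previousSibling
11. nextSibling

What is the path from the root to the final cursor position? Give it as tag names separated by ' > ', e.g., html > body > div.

After 1 (firstChild): tr
After 2 (firstChild): h2
After 3 (parentNode): tr
After 4 (previousSibling): tr (no-op, stayed)
After 5 (parentNode): li
After 6 (parentNode): li (no-op, stayed)
After 7 (lastChild): ol
After 8 (parentNode): li
After 9 (lastChild): ol
After 10 (previousSibling): button
After 11 (nextSibling): ol

Answer: li > ol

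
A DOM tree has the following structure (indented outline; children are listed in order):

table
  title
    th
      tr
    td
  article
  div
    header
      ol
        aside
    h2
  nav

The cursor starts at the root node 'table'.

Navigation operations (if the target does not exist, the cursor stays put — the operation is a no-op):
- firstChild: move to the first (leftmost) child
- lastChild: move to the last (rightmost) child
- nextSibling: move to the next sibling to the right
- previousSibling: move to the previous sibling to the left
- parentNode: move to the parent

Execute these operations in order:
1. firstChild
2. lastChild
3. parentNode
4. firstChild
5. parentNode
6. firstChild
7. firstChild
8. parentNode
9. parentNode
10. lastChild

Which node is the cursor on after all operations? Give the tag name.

Answer: td

Derivation:
After 1 (firstChild): title
After 2 (lastChild): td
After 3 (parentNode): title
After 4 (firstChild): th
After 5 (parentNode): title
After 6 (firstChild): th
After 7 (firstChild): tr
After 8 (parentNode): th
After 9 (parentNode): title
After 10 (lastChild): td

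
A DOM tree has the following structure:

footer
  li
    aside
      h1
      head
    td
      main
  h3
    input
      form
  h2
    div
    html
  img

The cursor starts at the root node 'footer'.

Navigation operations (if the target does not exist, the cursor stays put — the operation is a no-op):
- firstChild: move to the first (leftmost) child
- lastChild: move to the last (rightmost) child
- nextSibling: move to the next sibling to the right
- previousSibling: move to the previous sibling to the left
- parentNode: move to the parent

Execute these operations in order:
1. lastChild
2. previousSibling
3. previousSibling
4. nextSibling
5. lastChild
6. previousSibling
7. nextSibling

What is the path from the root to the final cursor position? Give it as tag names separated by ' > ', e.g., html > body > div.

After 1 (lastChild): img
After 2 (previousSibling): h2
After 3 (previousSibling): h3
After 4 (nextSibling): h2
After 5 (lastChild): html
After 6 (previousSibling): div
After 7 (nextSibling): html

Answer: footer > h2 > html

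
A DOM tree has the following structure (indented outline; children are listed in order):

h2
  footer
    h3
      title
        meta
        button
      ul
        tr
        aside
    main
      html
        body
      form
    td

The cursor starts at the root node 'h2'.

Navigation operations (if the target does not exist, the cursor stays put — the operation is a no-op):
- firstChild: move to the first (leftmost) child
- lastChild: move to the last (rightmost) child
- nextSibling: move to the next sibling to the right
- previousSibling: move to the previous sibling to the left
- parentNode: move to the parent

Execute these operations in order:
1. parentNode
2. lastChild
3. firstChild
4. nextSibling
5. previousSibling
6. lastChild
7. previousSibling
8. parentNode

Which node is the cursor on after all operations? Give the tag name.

Answer: h3

Derivation:
After 1 (parentNode): h2 (no-op, stayed)
After 2 (lastChild): footer
After 3 (firstChild): h3
After 4 (nextSibling): main
After 5 (previousSibling): h3
After 6 (lastChild): ul
After 7 (previousSibling): title
After 8 (parentNode): h3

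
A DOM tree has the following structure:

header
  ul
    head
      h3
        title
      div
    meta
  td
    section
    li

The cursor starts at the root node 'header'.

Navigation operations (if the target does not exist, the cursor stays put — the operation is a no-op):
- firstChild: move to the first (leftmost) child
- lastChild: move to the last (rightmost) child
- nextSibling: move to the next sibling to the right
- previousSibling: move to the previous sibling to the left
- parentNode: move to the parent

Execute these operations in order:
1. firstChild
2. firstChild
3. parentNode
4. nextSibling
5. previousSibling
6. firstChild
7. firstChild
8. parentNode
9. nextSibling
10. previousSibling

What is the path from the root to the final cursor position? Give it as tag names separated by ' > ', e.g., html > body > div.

After 1 (firstChild): ul
After 2 (firstChild): head
After 3 (parentNode): ul
After 4 (nextSibling): td
After 5 (previousSibling): ul
After 6 (firstChild): head
After 7 (firstChild): h3
After 8 (parentNode): head
After 9 (nextSibling): meta
After 10 (previousSibling): head

Answer: header > ul > head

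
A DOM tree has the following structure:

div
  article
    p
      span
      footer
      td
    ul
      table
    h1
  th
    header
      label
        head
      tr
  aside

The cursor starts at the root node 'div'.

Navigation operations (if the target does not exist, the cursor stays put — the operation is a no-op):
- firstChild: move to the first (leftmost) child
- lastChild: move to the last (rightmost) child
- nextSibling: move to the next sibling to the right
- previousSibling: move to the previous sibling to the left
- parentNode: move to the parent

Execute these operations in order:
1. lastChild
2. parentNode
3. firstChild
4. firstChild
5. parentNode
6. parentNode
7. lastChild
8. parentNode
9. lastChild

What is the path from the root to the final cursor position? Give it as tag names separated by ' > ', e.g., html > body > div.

Answer: div > aside

Derivation:
After 1 (lastChild): aside
After 2 (parentNode): div
After 3 (firstChild): article
After 4 (firstChild): p
After 5 (parentNode): article
After 6 (parentNode): div
After 7 (lastChild): aside
After 8 (parentNode): div
After 9 (lastChild): aside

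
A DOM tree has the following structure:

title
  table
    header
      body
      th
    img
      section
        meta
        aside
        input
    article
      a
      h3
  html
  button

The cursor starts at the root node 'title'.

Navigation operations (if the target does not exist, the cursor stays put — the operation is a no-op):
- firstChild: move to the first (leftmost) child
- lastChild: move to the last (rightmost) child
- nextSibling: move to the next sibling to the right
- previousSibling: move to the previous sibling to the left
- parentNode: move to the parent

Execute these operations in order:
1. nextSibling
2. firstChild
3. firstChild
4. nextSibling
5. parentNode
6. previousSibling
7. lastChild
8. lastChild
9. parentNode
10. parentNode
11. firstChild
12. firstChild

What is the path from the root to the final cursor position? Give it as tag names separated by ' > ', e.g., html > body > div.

After 1 (nextSibling): title (no-op, stayed)
After 2 (firstChild): table
After 3 (firstChild): header
After 4 (nextSibling): img
After 5 (parentNode): table
After 6 (previousSibling): table (no-op, stayed)
After 7 (lastChild): article
After 8 (lastChild): h3
After 9 (parentNode): article
After 10 (parentNode): table
After 11 (firstChild): header
After 12 (firstChild): body

Answer: title > table > header > body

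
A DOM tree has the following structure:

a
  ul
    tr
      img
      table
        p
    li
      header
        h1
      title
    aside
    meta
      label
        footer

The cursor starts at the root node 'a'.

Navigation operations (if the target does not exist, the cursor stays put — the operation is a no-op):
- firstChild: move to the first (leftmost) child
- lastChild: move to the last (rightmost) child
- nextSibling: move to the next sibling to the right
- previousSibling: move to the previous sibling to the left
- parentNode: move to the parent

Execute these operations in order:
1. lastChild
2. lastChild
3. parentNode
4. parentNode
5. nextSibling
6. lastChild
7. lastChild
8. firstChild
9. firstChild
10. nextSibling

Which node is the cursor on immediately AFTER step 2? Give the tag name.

After 1 (lastChild): ul
After 2 (lastChild): meta

Answer: meta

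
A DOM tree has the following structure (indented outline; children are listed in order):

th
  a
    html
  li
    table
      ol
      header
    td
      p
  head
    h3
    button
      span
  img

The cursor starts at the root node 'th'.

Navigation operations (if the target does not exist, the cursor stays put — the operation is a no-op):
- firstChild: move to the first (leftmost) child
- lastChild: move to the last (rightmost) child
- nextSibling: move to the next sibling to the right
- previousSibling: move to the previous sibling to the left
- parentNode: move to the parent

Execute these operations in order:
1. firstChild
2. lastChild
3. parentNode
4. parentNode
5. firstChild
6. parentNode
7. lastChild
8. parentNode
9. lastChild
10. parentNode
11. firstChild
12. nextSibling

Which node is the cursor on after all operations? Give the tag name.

After 1 (firstChild): a
After 2 (lastChild): html
After 3 (parentNode): a
After 4 (parentNode): th
After 5 (firstChild): a
After 6 (parentNode): th
After 7 (lastChild): img
After 8 (parentNode): th
After 9 (lastChild): img
After 10 (parentNode): th
After 11 (firstChild): a
After 12 (nextSibling): li

Answer: li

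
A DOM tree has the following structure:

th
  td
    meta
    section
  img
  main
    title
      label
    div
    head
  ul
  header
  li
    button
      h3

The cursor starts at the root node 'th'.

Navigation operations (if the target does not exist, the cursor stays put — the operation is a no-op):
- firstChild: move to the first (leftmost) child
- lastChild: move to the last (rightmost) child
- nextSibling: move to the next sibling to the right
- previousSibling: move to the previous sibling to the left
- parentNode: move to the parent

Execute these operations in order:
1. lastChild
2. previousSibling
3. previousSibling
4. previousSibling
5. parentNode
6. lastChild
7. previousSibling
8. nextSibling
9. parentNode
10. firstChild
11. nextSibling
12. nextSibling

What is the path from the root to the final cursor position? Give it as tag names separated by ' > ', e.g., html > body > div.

After 1 (lastChild): li
After 2 (previousSibling): header
After 3 (previousSibling): ul
After 4 (previousSibling): main
After 5 (parentNode): th
After 6 (lastChild): li
After 7 (previousSibling): header
After 8 (nextSibling): li
After 9 (parentNode): th
After 10 (firstChild): td
After 11 (nextSibling): img
After 12 (nextSibling): main

Answer: th > main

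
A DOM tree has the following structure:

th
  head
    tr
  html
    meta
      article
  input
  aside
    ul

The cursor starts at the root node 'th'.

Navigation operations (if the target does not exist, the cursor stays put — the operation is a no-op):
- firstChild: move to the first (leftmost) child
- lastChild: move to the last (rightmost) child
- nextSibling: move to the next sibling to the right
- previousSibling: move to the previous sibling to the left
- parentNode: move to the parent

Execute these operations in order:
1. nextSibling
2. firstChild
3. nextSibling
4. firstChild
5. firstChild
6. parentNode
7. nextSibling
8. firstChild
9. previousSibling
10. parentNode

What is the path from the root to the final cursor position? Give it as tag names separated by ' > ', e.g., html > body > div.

After 1 (nextSibling): th (no-op, stayed)
After 2 (firstChild): head
After 3 (nextSibling): html
After 4 (firstChild): meta
After 5 (firstChild): article
After 6 (parentNode): meta
After 7 (nextSibling): meta (no-op, stayed)
After 8 (firstChild): article
After 9 (previousSibling): article (no-op, stayed)
After 10 (parentNode): meta

Answer: th > html > meta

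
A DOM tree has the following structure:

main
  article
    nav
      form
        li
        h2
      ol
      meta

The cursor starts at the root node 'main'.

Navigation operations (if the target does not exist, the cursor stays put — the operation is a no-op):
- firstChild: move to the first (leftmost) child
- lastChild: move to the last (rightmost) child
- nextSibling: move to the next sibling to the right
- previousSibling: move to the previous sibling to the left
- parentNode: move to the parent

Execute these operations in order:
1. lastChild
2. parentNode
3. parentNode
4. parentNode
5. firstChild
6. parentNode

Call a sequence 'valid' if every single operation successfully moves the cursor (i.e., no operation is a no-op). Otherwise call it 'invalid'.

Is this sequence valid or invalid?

After 1 (lastChild): article
After 2 (parentNode): main
After 3 (parentNode): main (no-op, stayed)
After 4 (parentNode): main (no-op, stayed)
After 5 (firstChild): article
After 6 (parentNode): main

Answer: invalid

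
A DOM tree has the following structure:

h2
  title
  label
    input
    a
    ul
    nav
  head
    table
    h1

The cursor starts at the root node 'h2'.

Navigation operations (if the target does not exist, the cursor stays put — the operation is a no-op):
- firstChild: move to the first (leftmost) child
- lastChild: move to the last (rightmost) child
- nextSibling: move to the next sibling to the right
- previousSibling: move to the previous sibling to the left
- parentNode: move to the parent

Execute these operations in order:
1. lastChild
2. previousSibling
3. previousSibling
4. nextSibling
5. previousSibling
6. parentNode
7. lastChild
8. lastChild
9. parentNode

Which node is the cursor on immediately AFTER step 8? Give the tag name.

Answer: h1

Derivation:
After 1 (lastChild): head
After 2 (previousSibling): label
After 3 (previousSibling): title
After 4 (nextSibling): label
After 5 (previousSibling): title
After 6 (parentNode): h2
After 7 (lastChild): head
After 8 (lastChild): h1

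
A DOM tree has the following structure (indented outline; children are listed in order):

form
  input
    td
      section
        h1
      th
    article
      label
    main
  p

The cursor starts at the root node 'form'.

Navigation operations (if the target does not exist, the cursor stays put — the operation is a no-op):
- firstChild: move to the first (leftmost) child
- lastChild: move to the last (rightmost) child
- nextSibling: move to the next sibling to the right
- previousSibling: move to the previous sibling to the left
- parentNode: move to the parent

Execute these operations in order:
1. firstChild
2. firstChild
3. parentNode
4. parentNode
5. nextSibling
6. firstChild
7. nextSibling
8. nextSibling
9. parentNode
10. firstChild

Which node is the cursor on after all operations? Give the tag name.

Answer: input

Derivation:
After 1 (firstChild): input
After 2 (firstChild): td
After 3 (parentNode): input
After 4 (parentNode): form
After 5 (nextSibling): form (no-op, stayed)
After 6 (firstChild): input
After 7 (nextSibling): p
After 8 (nextSibling): p (no-op, stayed)
After 9 (parentNode): form
After 10 (firstChild): input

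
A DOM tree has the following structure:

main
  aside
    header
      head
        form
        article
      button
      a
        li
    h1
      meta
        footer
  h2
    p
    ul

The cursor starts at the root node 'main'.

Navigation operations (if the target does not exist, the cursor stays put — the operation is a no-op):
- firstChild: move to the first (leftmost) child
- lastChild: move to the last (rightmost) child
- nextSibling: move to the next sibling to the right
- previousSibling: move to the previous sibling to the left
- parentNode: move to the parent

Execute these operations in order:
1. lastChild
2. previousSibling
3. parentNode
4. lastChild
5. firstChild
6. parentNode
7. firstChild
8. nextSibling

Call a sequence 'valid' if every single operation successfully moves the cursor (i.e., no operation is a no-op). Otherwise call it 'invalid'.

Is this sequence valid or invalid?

Answer: valid

Derivation:
After 1 (lastChild): h2
After 2 (previousSibling): aside
After 3 (parentNode): main
After 4 (lastChild): h2
After 5 (firstChild): p
After 6 (parentNode): h2
After 7 (firstChild): p
After 8 (nextSibling): ul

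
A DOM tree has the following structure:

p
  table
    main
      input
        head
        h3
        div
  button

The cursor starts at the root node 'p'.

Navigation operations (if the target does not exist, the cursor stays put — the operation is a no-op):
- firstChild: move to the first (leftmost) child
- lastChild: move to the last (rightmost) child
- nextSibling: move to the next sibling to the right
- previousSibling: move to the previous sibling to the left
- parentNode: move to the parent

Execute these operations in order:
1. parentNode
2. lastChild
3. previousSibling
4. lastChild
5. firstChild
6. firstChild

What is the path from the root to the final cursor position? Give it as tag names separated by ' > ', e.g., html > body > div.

Answer: p > table > main > input > head

Derivation:
After 1 (parentNode): p (no-op, stayed)
After 2 (lastChild): button
After 3 (previousSibling): table
After 4 (lastChild): main
After 5 (firstChild): input
After 6 (firstChild): head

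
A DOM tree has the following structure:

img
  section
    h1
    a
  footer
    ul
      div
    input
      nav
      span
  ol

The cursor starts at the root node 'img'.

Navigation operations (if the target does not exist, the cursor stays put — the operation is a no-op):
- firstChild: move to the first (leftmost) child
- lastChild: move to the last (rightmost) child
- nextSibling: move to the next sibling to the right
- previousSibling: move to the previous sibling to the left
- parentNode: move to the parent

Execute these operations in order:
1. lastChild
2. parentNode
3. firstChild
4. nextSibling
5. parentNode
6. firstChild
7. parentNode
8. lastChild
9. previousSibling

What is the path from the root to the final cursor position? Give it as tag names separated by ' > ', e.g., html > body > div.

Answer: img > footer

Derivation:
After 1 (lastChild): ol
After 2 (parentNode): img
After 3 (firstChild): section
After 4 (nextSibling): footer
After 5 (parentNode): img
After 6 (firstChild): section
After 7 (parentNode): img
After 8 (lastChild): ol
After 9 (previousSibling): footer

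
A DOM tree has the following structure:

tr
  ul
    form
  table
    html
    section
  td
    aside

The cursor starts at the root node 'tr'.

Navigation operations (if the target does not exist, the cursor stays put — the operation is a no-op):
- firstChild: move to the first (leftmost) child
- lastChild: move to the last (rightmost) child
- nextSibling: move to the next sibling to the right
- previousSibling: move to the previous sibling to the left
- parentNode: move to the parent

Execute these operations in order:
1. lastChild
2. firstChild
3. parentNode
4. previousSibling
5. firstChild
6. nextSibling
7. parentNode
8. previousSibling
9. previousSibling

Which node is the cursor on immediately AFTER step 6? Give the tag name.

Answer: section

Derivation:
After 1 (lastChild): td
After 2 (firstChild): aside
After 3 (parentNode): td
After 4 (previousSibling): table
After 5 (firstChild): html
After 6 (nextSibling): section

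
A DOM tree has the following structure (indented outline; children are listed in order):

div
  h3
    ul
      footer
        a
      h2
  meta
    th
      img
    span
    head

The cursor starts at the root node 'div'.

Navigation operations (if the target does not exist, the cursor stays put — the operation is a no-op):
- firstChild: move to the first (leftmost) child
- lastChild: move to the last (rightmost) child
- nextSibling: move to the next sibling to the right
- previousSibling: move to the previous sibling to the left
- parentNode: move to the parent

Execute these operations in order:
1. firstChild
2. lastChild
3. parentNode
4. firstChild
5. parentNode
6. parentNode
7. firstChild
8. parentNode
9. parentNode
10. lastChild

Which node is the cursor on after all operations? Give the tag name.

After 1 (firstChild): h3
After 2 (lastChild): ul
After 3 (parentNode): h3
After 4 (firstChild): ul
After 5 (parentNode): h3
After 6 (parentNode): div
After 7 (firstChild): h3
After 8 (parentNode): div
After 9 (parentNode): div (no-op, stayed)
After 10 (lastChild): meta

Answer: meta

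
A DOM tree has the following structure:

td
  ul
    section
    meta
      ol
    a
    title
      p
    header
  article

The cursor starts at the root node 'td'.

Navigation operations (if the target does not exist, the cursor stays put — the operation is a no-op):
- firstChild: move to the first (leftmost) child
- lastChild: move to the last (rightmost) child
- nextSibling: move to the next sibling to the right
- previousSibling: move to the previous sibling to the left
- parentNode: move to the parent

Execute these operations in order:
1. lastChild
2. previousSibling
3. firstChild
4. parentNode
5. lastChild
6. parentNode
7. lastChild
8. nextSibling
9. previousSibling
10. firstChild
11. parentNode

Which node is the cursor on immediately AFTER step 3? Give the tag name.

Answer: section

Derivation:
After 1 (lastChild): article
After 2 (previousSibling): ul
After 3 (firstChild): section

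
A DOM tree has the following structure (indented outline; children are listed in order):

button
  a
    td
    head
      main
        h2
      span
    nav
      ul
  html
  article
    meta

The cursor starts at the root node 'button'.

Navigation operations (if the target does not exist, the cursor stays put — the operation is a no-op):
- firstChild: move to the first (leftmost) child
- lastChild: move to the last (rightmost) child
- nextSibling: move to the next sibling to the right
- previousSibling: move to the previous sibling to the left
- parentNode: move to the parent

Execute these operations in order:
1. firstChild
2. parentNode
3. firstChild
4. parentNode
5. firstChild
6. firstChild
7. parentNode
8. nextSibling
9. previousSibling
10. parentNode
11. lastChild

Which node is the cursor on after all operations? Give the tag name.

After 1 (firstChild): a
After 2 (parentNode): button
After 3 (firstChild): a
After 4 (parentNode): button
After 5 (firstChild): a
After 6 (firstChild): td
After 7 (parentNode): a
After 8 (nextSibling): html
After 9 (previousSibling): a
After 10 (parentNode): button
After 11 (lastChild): article

Answer: article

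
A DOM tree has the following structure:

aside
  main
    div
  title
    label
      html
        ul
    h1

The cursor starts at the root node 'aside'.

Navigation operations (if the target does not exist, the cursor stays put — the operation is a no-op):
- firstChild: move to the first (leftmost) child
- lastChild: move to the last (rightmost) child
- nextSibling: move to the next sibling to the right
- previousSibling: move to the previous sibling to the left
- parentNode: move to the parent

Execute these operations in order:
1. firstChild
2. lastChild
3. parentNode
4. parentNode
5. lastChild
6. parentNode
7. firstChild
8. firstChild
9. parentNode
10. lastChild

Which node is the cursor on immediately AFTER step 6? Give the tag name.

Answer: aside

Derivation:
After 1 (firstChild): main
After 2 (lastChild): div
After 3 (parentNode): main
After 4 (parentNode): aside
After 5 (lastChild): title
After 6 (parentNode): aside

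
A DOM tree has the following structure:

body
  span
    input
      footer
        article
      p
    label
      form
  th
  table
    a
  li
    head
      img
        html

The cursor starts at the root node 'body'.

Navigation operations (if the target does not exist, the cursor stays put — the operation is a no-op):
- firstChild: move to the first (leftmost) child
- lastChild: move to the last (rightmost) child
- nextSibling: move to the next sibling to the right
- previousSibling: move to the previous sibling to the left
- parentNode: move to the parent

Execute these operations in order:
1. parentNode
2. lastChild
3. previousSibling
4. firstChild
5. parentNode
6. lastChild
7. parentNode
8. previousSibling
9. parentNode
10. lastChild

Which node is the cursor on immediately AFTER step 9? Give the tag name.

Answer: body

Derivation:
After 1 (parentNode): body (no-op, stayed)
After 2 (lastChild): li
After 3 (previousSibling): table
After 4 (firstChild): a
After 5 (parentNode): table
After 6 (lastChild): a
After 7 (parentNode): table
After 8 (previousSibling): th
After 9 (parentNode): body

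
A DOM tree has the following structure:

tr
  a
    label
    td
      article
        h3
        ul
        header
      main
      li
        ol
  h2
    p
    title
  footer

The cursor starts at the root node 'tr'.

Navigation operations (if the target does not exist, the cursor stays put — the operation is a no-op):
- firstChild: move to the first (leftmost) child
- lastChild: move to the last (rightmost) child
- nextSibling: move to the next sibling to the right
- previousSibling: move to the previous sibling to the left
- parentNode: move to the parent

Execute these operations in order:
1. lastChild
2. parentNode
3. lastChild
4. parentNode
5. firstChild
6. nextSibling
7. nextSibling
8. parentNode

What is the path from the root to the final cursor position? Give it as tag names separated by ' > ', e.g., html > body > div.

Answer: tr

Derivation:
After 1 (lastChild): footer
After 2 (parentNode): tr
After 3 (lastChild): footer
After 4 (parentNode): tr
After 5 (firstChild): a
After 6 (nextSibling): h2
After 7 (nextSibling): footer
After 8 (parentNode): tr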